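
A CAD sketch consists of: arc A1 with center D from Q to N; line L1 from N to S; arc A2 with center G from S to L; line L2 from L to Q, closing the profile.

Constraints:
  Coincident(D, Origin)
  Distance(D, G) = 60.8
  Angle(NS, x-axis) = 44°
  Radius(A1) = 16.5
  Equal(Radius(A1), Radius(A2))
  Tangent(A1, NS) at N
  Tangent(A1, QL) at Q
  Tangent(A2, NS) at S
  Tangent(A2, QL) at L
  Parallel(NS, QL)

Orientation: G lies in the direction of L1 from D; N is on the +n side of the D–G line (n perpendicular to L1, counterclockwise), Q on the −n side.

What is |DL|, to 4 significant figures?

63.00

Tangency of A1 to both parallel lines with radius 16.5 puts N and Q at D ± 16.5·n: N = (-11.46, 11.87), Q = (11.46, -11.87). Equal radii place S and L the same way about G: S = G + 16.5·n = (32.27, 54.10), L = G − 16.5·n = (55.20, 30.37). Then |DL| = |L − D| = 63.00.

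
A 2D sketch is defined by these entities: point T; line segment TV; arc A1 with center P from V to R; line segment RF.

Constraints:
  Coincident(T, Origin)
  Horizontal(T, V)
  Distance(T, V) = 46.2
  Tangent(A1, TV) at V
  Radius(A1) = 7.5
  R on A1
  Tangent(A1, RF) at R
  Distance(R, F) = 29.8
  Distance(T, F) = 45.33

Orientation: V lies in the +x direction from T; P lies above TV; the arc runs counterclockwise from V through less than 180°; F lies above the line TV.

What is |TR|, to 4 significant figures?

53.04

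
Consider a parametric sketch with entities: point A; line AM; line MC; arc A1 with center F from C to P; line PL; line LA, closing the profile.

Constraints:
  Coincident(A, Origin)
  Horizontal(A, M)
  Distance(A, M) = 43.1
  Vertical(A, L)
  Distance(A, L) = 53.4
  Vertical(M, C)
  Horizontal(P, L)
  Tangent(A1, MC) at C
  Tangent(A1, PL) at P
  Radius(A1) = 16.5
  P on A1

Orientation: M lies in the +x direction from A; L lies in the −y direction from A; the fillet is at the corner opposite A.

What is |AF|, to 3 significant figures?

45.5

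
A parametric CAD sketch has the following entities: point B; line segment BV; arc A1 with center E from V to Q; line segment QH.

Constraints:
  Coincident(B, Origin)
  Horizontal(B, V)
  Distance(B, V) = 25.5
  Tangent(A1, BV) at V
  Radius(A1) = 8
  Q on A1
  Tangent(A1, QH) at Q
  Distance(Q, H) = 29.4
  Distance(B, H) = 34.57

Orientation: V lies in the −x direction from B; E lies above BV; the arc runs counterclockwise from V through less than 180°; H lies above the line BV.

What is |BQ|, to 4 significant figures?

18.73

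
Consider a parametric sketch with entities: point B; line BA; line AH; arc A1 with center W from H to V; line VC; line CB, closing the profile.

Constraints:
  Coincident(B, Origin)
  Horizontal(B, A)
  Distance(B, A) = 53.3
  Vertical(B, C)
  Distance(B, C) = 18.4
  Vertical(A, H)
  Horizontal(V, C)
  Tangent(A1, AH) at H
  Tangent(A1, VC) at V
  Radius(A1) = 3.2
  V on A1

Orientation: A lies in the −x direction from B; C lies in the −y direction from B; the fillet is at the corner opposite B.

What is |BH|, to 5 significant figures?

55.425

B is at the origin; BA is horizontal with |BA| = 53.3 and A on the −x side, so A = (-53.300, 0.0000). B and C share the same x with |BC| = 18.4 and C on the −y side, so C = (0.0000, -18.400). The virtual corner opposite B is at (-53.300, -18.400). The tangent condition forces WH to be normal to AH and A1 meets VC tangentially, so WV is at right angles to VC, with radius 3.2, so the center W sits 3.2 in from both sides at W = (-50.100, -15.200). That places the tangent points at H = (-53.300, -15.200) on AH and V = (-50.100, -18.400) on VC. Then |BH| = |H − B| = 55.425.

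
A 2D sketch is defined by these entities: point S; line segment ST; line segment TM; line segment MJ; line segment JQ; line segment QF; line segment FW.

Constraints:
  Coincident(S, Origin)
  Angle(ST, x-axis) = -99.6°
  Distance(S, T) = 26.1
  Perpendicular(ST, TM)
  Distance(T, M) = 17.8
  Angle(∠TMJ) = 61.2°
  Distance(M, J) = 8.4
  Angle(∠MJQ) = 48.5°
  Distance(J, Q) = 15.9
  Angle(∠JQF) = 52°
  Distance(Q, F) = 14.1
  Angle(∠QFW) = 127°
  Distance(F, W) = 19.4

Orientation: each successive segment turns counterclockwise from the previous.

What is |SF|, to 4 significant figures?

36.49

∠MJQ = 48.5° gives JQ at -119.3° from the x-axis; with |JQ| = 15.9, Q = (2.654, -34.64). ∠JQF = 52.0° gives QF at 8.700° from the x-axis; with |QF| = 14.1, F = (16.59, -32.50). Then |SF| = |F − S| = 36.49.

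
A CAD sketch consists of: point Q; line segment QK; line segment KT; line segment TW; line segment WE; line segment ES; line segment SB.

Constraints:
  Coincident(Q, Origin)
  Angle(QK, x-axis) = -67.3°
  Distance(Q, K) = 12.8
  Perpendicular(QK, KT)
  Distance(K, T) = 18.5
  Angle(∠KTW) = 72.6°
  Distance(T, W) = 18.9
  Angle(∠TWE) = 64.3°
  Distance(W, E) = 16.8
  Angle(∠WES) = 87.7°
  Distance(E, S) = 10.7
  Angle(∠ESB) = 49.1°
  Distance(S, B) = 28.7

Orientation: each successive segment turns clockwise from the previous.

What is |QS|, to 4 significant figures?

16.02

∠TWE = 64.3° gives WE at -20.40° from the x-axis; with |WE| = 16.8, E = (1.873, -5.985). ∠WES = 87.7° gives ES at -112.7° from the x-axis; with |ES| = 10.7, S = (-2.256, -15.86). Then |QS| = |S − Q| = 16.02.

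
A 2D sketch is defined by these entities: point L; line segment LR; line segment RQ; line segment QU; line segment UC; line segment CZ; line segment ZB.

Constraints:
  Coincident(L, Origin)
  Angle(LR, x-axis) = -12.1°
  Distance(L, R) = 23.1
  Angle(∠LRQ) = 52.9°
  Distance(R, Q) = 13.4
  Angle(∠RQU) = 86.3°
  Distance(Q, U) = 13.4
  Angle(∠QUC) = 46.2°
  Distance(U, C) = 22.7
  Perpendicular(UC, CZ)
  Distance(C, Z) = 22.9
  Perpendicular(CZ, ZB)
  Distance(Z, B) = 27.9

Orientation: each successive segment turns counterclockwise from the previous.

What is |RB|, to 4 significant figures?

32.98

L is at the origin; LR runs at -12.1° with length 23.1, so R = (22.59, -4.842). ∠LRQ = 52.9° gives RQ at 115.0° from the x-axis; with |RQ| = 13.4, Q = (16.92, 7.302). ∠RQU = 86.3° gives QU at -151.3° from the x-axis; with |QU| = 13.4, U = (5.170, 0.8673). ∠QUC = 46.2° gives UC at -17.50° from the x-axis; with |UC| = 22.7, C = (26.82, -5.959). UC ⟂ CZ, so CZ runs at 72.50°; with |CZ| = 22.9, Z = (33.71, 15.88). CZ is perpendicular to ZB, so ZB runs at 162.5°; with |ZB| = 27.9, B = (7.097, 24.27). Then |RB| = |B − R| = 32.98.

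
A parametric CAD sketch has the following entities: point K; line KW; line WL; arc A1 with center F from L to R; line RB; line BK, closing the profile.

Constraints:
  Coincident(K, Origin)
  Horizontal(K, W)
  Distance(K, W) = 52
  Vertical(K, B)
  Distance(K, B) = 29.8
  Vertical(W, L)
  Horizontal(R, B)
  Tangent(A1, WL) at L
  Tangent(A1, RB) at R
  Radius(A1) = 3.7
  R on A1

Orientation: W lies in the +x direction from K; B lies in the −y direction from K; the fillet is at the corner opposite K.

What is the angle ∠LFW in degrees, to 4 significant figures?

81.93°

The virtual corner opposite K is at (52.00, -29.80). The tangent condition forces FL to be normal to WL and tangency of A1 to RB means the radius FR is perpendicular to RB, with radius 3.7, so the center F sits 3.7 in from both sides at F = (48.30, -26.10). That places the tangent points at L = (52.00, -26.10) on WL and R = (48.30, -29.80) on RB. Then cos ∠LFW = FL·FW / (|FL||FW|), giving 81.93°.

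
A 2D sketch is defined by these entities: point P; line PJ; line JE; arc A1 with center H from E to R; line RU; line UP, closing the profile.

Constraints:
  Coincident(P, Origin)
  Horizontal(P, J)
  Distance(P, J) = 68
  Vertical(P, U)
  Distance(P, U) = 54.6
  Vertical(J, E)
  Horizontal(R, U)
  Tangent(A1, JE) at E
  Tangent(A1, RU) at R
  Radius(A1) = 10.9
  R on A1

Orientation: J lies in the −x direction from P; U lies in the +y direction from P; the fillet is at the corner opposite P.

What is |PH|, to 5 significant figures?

71.903

P is at the origin; PJ is horizontal with |PJ| = 68.0 and J on the −x side, so J = (-68.000, 0.0000). P and U share the same x with |PU| = 54.6 and U on the +y side, so U = (0.0000, 54.600). The virtual corner opposite P is at (-68.000, 54.600). The tangent condition forces HE to be normal to JE and A1 meets RU tangentially, so HR is at right angles to RU, with radius 10.9, so the center H sits 10.9 in from both sides at H = (-57.100, 43.700). Then |PH| = |H − P| = 71.903.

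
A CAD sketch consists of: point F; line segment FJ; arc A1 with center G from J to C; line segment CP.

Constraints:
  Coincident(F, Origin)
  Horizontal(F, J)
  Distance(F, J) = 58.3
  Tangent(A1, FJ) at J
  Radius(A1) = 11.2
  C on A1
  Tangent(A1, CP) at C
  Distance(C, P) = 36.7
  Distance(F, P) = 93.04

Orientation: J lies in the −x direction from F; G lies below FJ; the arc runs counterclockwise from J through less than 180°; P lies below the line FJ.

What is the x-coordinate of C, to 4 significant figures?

-68.40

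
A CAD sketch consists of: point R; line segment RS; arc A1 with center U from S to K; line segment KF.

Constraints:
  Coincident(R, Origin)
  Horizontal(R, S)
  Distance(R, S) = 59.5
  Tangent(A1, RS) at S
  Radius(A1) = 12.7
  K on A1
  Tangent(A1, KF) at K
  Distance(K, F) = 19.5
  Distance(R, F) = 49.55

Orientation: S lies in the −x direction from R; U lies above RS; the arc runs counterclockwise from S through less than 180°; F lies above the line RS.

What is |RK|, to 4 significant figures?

48.23

R is at the origin; R and S share the same y with |RS| = 59.5 and S on the −x side, so S = (-59.50, 0.000). Since A1 is tangent to RS there, US ⟂ RS, so U = S + (0, 12.7) = (-59.50, 12.70). Since UK ⟂ KF (tangency), |UF| = √(12.7² + 19.5²) = 23.27 regardless of where K sits on A1. So F lies on both circle(R, 49.55) and circle(U, 23.27); the above-RS intersection is F = (-41.36, 27.28). K is the foot of the tangent from F: K = (-47.43, 8.749).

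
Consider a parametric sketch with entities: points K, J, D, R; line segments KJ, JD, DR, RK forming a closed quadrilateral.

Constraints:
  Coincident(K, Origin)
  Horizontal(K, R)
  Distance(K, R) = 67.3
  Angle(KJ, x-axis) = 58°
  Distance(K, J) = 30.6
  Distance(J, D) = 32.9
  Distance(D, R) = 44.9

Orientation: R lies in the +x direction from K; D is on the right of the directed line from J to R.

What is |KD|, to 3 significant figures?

23.7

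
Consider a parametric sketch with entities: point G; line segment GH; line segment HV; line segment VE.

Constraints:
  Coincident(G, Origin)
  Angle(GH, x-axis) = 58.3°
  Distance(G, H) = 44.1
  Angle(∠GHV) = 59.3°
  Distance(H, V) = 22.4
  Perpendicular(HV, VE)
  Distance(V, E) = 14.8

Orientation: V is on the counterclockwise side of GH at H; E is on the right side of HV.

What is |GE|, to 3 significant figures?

52.7

G is at the origin; GH runs at 58.3° with length 44.1, so H = 44.1·(cos 58.3°, sin 58.3°) = (23.2, 37.5). ∠GHV = 59.3°, so HV runs at 58.3° + (180° − 59.3°) = 179° from the x-axis; with |HV| = 22.4, V = H + 22.4·(cos 179°, sin 179°) = (0.777, 37.9). HV is perpendicular to VE; with |VE| = 14.8 on the right of HV, E = V + 14.8·(0.0175, 1.00) = (1.04, 52.7). Then |GE| = |E − G| = 52.7.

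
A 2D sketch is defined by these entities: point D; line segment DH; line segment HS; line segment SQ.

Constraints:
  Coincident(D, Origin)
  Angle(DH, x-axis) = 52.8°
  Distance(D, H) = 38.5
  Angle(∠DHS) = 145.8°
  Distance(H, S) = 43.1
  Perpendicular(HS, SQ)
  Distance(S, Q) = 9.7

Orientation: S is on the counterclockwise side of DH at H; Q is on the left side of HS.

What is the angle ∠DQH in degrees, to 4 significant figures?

21.74°

D is at the origin; DH runs at 52.8° with length 38.5, so H = 38.5·(cos 52.8°, sin 52.8°) = (23.28, 30.67). ∠DHS = 145.8°, so HS runs at 52.8° + (180° − 145.8°) = 87.00° from the x-axis; with |HS| = 43.1, S = H + 43.1·(cos 87.00°, sin 87.00°) = (25.53, 73.71). HS is perpendicular to SQ; with |SQ| = 9.7 on the left of HS, Q = S + 9.7·(-0.9986, 0.05234) = (15.85, 74.21). Then cos ∠DQH = QD·QH / (|QD||QH|), giving 21.74°.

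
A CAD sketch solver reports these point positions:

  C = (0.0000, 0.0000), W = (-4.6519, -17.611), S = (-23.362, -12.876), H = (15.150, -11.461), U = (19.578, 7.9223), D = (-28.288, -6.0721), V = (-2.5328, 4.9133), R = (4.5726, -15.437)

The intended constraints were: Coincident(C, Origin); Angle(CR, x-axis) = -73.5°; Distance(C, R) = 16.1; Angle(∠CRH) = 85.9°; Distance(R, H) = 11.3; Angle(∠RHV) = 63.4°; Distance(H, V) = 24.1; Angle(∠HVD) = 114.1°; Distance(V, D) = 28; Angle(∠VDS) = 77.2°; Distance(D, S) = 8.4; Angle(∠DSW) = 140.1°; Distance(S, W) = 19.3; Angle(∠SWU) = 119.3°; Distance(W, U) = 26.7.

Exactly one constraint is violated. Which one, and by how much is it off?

Distance(W, U) = 26.7 — off by 8.50.

C = (0.00, 0.00) ✓; CR at -73.50° ✓; |CR| = 16.10 ✓; ∠CRH = 85.90° ✓; |RH| = 11.30 ✓; ∠RHV = 63.40° ✓; |HV| = 24.10 ✓; ∠HVD = 114.1° ✓; |VD| = 28.00 ✓; ∠VDS = 77.20° ✓; |DS| = 8.400 ✓; ∠DSW = 140.1° ✓; |SW| = 19.30 ✓; ∠SWU = 119.3° ✓; |WU| = 35.20 ✗.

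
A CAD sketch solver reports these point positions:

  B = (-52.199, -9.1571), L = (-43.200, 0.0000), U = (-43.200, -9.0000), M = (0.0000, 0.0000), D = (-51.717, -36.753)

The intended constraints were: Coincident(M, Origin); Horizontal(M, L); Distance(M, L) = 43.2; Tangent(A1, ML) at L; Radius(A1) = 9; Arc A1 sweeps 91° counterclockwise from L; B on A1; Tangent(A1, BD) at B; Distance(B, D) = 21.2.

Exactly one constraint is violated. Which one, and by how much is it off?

Distance(B, D) = 21.2 — off by 6.40.

M = (0.00, 0.00) ✓; M.y = 0.00, L.y = 0.00 ✓; |ML| = 43.20 ✓; ∠(UL, LM) = 90.00° ✓; |UL| = 9.000 ✓; bearing(U→B) − bearing(U→L) = 91.00° ✓; |UB| = 9.000 ✓; ∠(UB, BD) = 90.00° ✓; |BD| = 27.60 ✗.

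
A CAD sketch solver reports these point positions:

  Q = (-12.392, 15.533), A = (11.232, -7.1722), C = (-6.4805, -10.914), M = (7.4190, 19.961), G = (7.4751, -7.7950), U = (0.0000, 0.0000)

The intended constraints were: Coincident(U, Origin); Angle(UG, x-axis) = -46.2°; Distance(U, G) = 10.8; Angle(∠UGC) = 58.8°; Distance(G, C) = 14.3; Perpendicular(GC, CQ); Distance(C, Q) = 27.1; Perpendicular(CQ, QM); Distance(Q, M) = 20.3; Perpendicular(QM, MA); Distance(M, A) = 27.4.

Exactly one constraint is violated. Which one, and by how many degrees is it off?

Perpendicular(QM, MA) — off by 4.60°.

U = (0.00, 0.00) ✓; UG at -46.20° ✓; |UG| = 10.80 ✓; ∠UGC = 58.80° ✓; |GC| = 14.30 ✓; ∠(GC, CQ) = 90.00° ✓; |CQ| = 27.10 ✓; ∠(CQ, QM) = 90.00° ✓; |QM| = 20.30 ✓; ∠(QM, MA) = 94.60° ✗; |MA| = 27.40 ✓.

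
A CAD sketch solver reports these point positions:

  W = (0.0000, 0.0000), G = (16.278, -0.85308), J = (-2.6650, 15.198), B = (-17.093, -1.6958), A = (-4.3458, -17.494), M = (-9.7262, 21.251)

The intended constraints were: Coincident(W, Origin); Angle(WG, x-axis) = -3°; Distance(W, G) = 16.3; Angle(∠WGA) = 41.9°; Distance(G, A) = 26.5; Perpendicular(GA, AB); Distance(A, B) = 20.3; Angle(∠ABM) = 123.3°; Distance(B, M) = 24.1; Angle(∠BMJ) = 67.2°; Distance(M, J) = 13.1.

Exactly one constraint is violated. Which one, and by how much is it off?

Distance(M, J) = 13.1 — off by 3.80.

W = (0.00, 0.00) ✓; WG at -3.000° ✓; |WG| = 16.30 ✓; ∠WGA = 41.90° ✓; |GA| = 26.50 ✓; ∠(GA, AB) = 90.00° ✓; |AB| = 20.30 ✓; ∠ABM = 123.3° ✓; |BM| = 24.10 ✓; ∠BMJ = 67.19° ✓; |MJ| = 9.301 ✗.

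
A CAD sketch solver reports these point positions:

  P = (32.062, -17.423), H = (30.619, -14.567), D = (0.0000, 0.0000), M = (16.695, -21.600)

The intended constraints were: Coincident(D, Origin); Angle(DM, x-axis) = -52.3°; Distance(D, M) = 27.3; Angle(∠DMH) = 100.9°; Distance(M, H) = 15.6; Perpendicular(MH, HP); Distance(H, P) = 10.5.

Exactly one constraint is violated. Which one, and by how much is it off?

Distance(H, P) = 10.5 — off by 7.30.

D = (0.00, 0.00) ✓; DM at -52.30° ✓; |DM| = 27.30 ✓; ∠DMH = 100.9° ✓; |MH| = 15.60 ✓; ∠(MH, HP) = 89.99° ✓; |HP| = 3.200 ✗.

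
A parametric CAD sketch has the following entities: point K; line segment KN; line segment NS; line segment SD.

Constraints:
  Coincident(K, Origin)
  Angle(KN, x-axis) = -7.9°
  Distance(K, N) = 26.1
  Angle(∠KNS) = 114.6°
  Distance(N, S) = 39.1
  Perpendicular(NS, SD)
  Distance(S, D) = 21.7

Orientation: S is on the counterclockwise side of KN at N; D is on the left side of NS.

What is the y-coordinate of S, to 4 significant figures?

29.39

K is at the origin; KN runs at -7.9° with length 26.1, so N = 26.1·(cos -7.9°, sin -7.9°) = (25.85, -3.587). ∠KNS = 114.6°, so NS runs at -7.9° + (180° − 114.6°) = 57.50° from the x-axis; with |NS| = 39.1, S = N + 39.1·(cos 57.50°, sin 57.50°) = (46.86, 29.39). So S.y = 29.39.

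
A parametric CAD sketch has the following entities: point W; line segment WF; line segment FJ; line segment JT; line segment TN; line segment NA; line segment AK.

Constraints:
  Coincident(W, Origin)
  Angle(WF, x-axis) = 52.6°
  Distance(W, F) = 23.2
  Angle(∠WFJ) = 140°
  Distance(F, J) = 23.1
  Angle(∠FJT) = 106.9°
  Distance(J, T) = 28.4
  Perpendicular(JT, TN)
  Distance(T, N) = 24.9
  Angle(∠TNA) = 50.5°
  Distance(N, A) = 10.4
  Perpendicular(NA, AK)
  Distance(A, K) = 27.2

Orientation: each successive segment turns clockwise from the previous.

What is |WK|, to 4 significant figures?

58.09

∠TNA = 50.5° gives NA at 80.00° from the x-axis; with |NA| = 10.4, A = (30.75, -3.268). NA ⟂ AK, so AK runs at -10.00°; with |AK| = 27.2, K = (57.54, -7.991). Then |WK| = |K − W| = 58.09.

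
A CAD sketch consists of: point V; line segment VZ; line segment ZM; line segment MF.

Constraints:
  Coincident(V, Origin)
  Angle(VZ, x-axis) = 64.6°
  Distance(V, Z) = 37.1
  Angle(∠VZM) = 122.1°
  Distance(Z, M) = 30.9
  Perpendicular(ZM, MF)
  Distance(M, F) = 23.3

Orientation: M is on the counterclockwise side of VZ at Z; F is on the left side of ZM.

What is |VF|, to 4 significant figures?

51.26

V is at the origin; VZ runs at 64.6° with length 37.1, so Z = 37.1·(cos 64.6°, sin 64.6°) = (15.91, 33.51). ∠VZM = 122.1°, so ZM runs at 64.6° + (180° − 122.1°) = 122.5° from the x-axis; with |ZM| = 30.9, M = Z + 30.9·(cos 122.5°, sin 122.5°) = (-0.6891, 59.57). ZM ⟂ MF; with |MF| = 23.3 on the left of ZM, F = M + 23.3·(-0.8434, -0.5373) = (-20.34, 47.06). Then |VF| = |F − V| = 51.26.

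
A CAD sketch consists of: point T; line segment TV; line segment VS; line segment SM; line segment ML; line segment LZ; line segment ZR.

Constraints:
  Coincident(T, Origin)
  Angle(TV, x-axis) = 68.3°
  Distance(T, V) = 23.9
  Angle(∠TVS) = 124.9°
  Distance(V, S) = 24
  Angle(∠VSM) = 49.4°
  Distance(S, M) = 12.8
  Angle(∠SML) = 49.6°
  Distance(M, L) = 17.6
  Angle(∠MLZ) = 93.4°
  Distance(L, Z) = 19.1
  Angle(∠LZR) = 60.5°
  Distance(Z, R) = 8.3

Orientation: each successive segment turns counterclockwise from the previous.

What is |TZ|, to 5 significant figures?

55.055

∠SML = 49.6° gives ML at 24.400° from the x-axis; with |ML| = 17.6, L = (8.1253, 37.209). ∠MLZ = 93.4° gives LZ at 111.00° from the x-axis; with |LZ| = 19.1, Z = (1.2805, 55.040). Then |TZ| = |Z − T| = 55.055.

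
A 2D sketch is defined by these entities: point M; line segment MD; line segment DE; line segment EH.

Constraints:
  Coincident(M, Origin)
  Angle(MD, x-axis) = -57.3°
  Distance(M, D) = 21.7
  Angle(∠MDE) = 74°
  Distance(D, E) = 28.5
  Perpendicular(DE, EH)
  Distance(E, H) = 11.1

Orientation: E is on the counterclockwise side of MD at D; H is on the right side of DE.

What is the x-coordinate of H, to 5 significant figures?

38.872

M is at the origin; MD runs at -57.3° with length 21.7, so D = 21.7·(cos -57.3°, sin -57.3°) = (11.723, -18.261). ∠MDE = 74.0°, so DE runs at -57.3° + (180° − 74.0°) = 48.700° from the x-axis; with |DE| = 28.5, E = D + 28.5·(cos 48.700°, sin 48.700°) = (30.533, 3.1502). The perpendicularity gives EH at right angles to DE; with |EH| = 11.1 on the right of DE, H = E + 11.1·(0.75126, -0.66000) = (38.872, -4.1758). So H.x = 38.872.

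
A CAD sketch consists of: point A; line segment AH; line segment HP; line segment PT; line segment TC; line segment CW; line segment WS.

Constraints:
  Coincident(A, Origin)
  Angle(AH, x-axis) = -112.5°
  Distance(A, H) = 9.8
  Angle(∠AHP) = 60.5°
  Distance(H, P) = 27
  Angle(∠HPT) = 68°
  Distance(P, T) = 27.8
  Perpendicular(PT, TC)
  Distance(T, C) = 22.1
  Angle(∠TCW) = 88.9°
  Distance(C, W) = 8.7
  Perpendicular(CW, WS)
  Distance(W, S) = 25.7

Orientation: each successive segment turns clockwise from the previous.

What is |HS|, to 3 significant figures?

30.3

A is at the origin; AH runs at -112.5° with length 9.8, so H = (-3.75, -9.05). ∠AHP = 60.5° gives HP at 128° from the x-axis; with |HP| = 27.0, P = (-20.4, 12.2). ∠HPT = 68.0° gives PT at 16.0° from the x-axis; with |PT| = 27.8, T = (6.35, 19.9). PT is perpendicular to TC, so TC runs at -74.0°; with |TC| = 22.1, C = (12.4, -1.36). ∠TCW = 88.9° gives CW at -165° from the x-axis; with |CW| = 8.7, W = (4.03, -3.60). CW is perpendicular to WS, so WS runs at 105°; with |WS| = 25.7, S = (-2.57, 21.2). Then |HS| = |S − H| = 30.3.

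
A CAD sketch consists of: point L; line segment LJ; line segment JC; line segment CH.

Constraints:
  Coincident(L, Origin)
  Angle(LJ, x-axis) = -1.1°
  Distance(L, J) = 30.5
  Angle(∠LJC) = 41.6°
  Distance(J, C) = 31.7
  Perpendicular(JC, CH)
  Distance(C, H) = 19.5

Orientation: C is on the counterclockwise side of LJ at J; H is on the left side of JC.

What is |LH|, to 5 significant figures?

8.9237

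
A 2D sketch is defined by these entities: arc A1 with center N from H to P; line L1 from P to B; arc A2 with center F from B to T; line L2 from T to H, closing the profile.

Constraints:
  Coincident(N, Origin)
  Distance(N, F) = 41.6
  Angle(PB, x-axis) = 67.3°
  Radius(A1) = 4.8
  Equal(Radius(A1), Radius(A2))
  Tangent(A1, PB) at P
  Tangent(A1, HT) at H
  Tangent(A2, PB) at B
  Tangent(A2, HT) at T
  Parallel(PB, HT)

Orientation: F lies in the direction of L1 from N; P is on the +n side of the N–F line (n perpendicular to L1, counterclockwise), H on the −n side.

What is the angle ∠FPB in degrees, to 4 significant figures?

6.582°

Tangency of A1 to both parallel lines with radius 4.8 puts P and H at N ± 4.8·n: P = (-4.428, 1.852), H = (4.428, -1.852). Equal radii place B and T the same way about F: B = F + 4.8·n = (11.63, 40.23), T = F − 4.8·n = (20.48, 36.53). Then cos ∠FPB = PF·PB / (|PF||PB|), giving 6.582°.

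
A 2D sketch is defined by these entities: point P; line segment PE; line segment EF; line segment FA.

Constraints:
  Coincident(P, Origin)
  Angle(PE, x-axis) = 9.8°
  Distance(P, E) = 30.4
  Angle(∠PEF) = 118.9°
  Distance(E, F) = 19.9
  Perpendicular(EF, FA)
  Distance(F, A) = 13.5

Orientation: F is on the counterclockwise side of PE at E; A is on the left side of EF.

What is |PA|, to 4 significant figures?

36.99

∠PEF = 118.9°, so EF runs at 9.8° + (180° − 118.9°) = 70.90° from the x-axis; with |EF| = 19.9, F = E + 19.9·(cos 70.90°, sin 70.90°) = (36.47, 23.98). EF ⟂ FA; with |FA| = 13.5 on the left of EF, A = F + 13.5·(-0.9449, 0.3272) = (23.71, 28.40). Then |PA| = |A − P| = 36.99.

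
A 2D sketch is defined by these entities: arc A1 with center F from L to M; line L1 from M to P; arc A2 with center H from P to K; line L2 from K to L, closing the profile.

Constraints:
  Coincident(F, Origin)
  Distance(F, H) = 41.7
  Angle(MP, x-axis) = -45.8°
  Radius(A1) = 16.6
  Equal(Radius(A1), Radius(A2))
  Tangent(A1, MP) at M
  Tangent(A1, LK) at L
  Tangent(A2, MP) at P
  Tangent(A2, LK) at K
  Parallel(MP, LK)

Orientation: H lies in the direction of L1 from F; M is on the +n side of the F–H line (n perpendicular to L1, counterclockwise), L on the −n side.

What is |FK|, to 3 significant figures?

44.9

The slot axis is L1's direction at -45.8°, so u = (cos -45.8°, sin -45.8°) = (0.697, -0.717) and n = (−sin -45.8°, cos -45.8°) = (0.717, 0.697). F is at the origin and H lies 41.7 along u from F, so H = 41.7·u = (29.1, -29.9). Tangency of A1 to both parallel lines with radius 16.6 puts M and L at F ± 16.6·n: M = (11.9, 11.6), L = (-11.9, -11.6). Equal radii place P and K the same way about H: P = H + 16.6·n = (41.0, -18.3), K = H − 16.6·n = (17.2, -41.5). Then |FK| = |K − F| = 44.9.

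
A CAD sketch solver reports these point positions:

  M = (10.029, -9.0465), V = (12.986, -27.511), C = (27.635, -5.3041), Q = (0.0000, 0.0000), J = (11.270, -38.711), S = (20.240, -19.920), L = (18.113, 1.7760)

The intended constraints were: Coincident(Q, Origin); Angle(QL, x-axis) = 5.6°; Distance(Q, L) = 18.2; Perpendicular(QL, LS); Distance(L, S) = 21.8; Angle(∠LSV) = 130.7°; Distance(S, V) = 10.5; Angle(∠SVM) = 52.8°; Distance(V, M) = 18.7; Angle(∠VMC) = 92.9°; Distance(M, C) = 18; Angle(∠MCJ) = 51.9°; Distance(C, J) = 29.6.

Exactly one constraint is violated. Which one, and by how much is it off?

Distance(C, J) = 29.6 — off by 7.60.

Q = (0.00, 0.00) ✓; QL at 5.600° ✓; |QL| = 18.20 ✓; ∠(QL, LS) = 90.00° ✓; |LS| = 21.80 ✓; ∠LSV = 130.7° ✓; |SV| = 10.50 ✓; ∠SVM = 52.80° ✓; |VM| = 18.70 ✓; ∠VMC = 92.90° ✓; |MC| = 18.00 ✓; ∠MCJ = 51.90° ✓; |CJ| = 37.20 ✗.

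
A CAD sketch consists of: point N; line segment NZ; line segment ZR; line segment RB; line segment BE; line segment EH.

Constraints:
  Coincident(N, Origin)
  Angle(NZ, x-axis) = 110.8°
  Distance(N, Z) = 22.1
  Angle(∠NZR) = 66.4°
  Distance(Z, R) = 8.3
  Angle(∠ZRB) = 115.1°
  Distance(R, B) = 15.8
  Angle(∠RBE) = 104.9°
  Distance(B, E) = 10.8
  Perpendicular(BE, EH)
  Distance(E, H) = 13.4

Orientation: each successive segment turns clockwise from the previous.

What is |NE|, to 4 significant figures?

2.342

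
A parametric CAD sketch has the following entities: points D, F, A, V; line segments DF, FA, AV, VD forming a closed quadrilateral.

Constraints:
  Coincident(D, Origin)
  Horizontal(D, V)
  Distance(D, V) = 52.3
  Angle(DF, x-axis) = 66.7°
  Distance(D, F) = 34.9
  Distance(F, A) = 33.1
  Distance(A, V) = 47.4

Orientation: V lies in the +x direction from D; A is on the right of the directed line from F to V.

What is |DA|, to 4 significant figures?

4.903

D is at the origin; D and V share the same y with |DV| = 52.3 and V in +x, so V = (52.3, 0). DF runs at 66.7° with |DF| = 34.9, so F = (13.80, 32.05). A is determined by |FA| = 33.1 and |AV| = 47.4 together: it lies at the intersection of circle(F, 33.1) and circle(V, 47.4). With |FV| = 50.09, the foot of the radical line on FV is 13.56 from F and the perpendicular offset is √(33.1² − 13.56²) = 30.20. Taking the right-of-FV solution: A = (4.900, 0.1739).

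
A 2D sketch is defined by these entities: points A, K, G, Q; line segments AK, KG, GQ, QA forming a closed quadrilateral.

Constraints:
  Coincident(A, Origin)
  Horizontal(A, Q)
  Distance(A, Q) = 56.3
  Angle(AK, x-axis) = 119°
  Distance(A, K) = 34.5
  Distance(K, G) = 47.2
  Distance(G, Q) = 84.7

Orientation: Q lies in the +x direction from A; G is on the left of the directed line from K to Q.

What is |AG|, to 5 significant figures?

70.526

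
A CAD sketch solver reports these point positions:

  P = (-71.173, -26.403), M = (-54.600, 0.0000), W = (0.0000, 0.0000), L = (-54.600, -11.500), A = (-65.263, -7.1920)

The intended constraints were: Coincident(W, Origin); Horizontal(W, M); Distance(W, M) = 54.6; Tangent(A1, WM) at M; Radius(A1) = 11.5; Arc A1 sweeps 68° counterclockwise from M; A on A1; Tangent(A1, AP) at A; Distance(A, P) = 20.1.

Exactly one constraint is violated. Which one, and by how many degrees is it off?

Tangent(A1, AP) at A — off by 4.90°.

W = (0.00, 0.00) ✓; W.y = 0.00, M.y = 0.00 ✓; |WM| = 54.60 ✓; ∠(LM, MW) = 90.00° ✓; |LM| = 11.50 ✓; bearing(L→A) − bearing(L→M) = 68.00° ✓; |LA| = 11.50 ✓; ∠(LA, AP) = 85.10° ✗; |AP| = 20.10 ✓.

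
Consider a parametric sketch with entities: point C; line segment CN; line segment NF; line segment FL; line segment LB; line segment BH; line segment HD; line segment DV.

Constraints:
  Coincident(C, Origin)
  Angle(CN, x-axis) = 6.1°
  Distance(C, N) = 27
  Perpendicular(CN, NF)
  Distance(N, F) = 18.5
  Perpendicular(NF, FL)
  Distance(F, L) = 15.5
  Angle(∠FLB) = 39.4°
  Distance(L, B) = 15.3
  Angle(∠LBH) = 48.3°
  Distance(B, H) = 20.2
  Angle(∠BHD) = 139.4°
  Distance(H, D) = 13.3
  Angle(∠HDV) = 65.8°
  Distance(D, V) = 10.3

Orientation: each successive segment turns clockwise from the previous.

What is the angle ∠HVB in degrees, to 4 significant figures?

54.72°

C is at the origin; CN runs at 6.1° with length 27.0, so N = (26.85, 2.869). CN ⟂ NF, so NF runs at -83.90°; with |NF| = 18.5, F = (28.81, -15.53). The perpendicularity gives FL at right angles to NF, so FL runs at -173.9°; with |FL| = 15.5, L = (13.40, -17.17). ∠FLB = 39.4° gives LB at 45.50° from the x-axis; with |LB| = 15.3, B = (24.12, -6.260). ∠LBH = 48.3° gives BH at -86.20° from the x-axis; with |BH| = 20.2, H = (25.46, -26.42). ∠BHD = 139.4° gives HD at -126.8° from the x-axis; with |HD| = 13.3, D = (17.50, -37.07). ∠HDV = 65.8° gives DV at 119.0° from the x-axis; with |DV| = 10.3, V = (12.50, -28.06). Then cos ∠HVB = VH·VB / (|VH||VB|), giving 54.72°.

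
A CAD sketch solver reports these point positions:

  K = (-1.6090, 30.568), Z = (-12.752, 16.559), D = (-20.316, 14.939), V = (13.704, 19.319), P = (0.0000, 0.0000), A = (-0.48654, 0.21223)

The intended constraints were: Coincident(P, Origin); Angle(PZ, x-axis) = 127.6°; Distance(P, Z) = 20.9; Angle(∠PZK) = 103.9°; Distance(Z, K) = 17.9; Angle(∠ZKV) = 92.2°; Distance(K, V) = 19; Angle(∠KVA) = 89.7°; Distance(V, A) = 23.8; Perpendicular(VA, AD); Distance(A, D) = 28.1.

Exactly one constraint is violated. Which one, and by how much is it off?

Distance(A, D) = 28.1 — off by 3.40.

P = (0.00, 0.00) ✓; PZ at 127.6° ✓; |PZ| = 20.90 ✓; ∠PZK = 103.9° ✓; |ZK| = 17.90 ✓; ∠ZKV = 92.20° ✓; |KV| = 19.00 ✓; ∠KVA = 89.70° ✓; |VA| = 23.80 ✓; ∠(VA, AD) = 90.00° ✓; |AD| = 24.70 ✗.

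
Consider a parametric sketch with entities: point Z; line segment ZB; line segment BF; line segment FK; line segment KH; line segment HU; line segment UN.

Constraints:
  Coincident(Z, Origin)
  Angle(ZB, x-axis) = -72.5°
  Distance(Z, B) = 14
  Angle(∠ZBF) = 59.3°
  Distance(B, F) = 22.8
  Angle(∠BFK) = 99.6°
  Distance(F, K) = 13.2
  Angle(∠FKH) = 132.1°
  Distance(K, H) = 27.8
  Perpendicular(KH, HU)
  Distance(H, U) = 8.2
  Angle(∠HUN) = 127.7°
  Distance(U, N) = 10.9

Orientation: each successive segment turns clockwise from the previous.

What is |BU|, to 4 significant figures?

29.78

∠FKH = 132.1° gives KH at 38.50° from the x-axis; with |KH| = 27.8, H = (4.598, 22.33). KH is perpendicular to HU, so HU runs at -51.50°; with |HU| = 8.2, U = (9.702, 15.92). Then |BU| = |U − B| = 29.78.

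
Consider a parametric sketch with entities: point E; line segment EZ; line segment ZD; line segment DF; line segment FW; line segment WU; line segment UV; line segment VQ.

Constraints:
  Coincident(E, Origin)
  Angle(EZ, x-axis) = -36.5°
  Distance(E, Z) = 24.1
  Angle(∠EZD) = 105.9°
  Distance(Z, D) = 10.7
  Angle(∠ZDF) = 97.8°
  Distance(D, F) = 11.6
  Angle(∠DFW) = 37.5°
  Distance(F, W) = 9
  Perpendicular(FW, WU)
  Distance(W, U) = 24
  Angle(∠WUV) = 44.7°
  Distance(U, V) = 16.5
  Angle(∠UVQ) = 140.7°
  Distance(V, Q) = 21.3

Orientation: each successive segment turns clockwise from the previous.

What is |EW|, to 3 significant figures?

21.9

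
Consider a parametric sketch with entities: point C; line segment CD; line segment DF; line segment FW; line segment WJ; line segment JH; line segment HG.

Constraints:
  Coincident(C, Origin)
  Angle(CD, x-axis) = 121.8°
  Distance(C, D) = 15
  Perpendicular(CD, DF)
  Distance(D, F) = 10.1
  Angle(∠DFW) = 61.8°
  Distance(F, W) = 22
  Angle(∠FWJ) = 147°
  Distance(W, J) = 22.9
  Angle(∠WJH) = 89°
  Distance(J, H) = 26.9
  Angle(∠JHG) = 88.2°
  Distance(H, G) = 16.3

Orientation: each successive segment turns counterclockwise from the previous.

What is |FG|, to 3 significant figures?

28.4

C is at the origin; CD runs at 121.8° with length 15.0, so D = (-7.90, 12.7). CD ⟂ DF, so DF runs at -148°; with |DF| = 10.1, F = (-16.5, 7.43). ∠DFW = 61.8° gives FW at -30.0° from the x-axis; with |FW| = 22.0, W = (2.56, -3.57). ∠FWJ = 147.0° gives WJ at 3.00° from the x-axis; with |WJ| = 22.9, J = (25.4, -2.38). ∠WJH = 89.0° gives JH at 94.0° from the x-axis; with |JH| = 26.9, H = (23.6, 24.5). ∠JHG = 88.2° gives HG at -174° from the x-axis; with |HG| = 16.3, G = (7.34, 22.8). Then |FG| = |G − F| = 28.4.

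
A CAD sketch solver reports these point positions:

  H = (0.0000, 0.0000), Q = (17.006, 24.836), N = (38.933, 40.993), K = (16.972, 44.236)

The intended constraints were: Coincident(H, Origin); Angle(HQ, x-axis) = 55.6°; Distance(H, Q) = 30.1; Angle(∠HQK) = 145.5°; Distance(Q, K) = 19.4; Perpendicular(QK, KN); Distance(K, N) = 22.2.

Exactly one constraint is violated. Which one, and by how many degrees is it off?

Perpendicular(QK, KN) — off by 8.50°.

H = (0.00, 0.00) ✓; HQ at 55.60° ✓; |HQ| = 30.10 ✓; ∠HQK = 145.5° ✓; |QK| = 19.40 ✓; ∠(QK, KN) = 98.50° ✗; |KN| = 22.20 ✓.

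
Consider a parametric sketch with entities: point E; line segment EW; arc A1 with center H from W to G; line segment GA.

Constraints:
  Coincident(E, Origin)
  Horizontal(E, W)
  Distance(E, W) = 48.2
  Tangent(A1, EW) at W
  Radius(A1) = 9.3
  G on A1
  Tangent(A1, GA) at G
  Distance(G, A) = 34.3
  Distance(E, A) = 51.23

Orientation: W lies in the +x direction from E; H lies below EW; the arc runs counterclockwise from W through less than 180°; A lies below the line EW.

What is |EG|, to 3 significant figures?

39.8

E is at the origin; E and W share the same y with |EW| = 48.2 and W on the +x side, so W = (48.2, 0.00). Since A1 is tangent to EW there, HW ⟂ EW, so H = W + (0, -9.3) = (48.2, -9.30). Since HG ⟂ GA (tangency), |HA| = √(9.3² + 34.3²) = 35.5 regardless of where G sits on A1. So A lies on both circle(E, 51.23) and circle(H, 35.5); the below-EW intersection is A = (31.3, -40.6). G is the foot of the tangent from A: G = (39.1, -7.17).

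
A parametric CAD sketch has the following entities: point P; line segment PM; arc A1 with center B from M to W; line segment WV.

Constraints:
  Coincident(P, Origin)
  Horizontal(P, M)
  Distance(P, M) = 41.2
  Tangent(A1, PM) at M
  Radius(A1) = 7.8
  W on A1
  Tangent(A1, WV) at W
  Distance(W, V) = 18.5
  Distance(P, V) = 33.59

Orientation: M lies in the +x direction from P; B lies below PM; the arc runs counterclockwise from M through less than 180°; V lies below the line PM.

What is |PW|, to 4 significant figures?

34.46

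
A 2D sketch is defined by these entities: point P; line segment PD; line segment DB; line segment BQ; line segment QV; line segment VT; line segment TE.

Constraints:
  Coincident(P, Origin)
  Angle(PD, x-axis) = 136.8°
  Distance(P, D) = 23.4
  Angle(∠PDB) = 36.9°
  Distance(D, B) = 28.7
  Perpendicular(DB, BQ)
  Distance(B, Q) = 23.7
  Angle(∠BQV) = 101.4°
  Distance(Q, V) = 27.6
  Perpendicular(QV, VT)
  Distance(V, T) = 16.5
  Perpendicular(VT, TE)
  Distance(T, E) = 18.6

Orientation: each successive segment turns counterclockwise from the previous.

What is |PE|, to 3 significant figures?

5.19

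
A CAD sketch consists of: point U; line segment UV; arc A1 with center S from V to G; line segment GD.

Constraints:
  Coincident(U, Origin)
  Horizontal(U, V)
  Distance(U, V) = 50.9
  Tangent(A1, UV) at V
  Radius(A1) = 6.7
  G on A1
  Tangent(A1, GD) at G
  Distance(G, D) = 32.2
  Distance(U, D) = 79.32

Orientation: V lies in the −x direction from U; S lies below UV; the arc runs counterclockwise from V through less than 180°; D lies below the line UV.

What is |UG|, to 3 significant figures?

56.8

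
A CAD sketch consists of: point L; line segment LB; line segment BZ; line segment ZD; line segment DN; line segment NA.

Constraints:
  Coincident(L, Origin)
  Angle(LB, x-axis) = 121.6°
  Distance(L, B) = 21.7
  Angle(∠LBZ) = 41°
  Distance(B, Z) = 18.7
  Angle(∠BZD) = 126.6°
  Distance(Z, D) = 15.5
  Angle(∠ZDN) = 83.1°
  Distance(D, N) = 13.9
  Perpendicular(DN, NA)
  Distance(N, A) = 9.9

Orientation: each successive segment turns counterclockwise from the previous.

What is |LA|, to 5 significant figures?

6.4504

L is at the origin; LB runs at 121.6° with length 21.7, so B = (-11.370, 18.482). ∠LBZ = 41.0° gives BZ at -99.400° from the x-axis; with |BZ| = 18.7, Z = (-14.425, 0.033575). ∠BZD = 126.6° gives ZD at -46.000° from the x-axis; with |ZD| = 15.5, D = (-3.6575, -11.116). ∠ZDN = 83.1° gives DN at 50.900° from the x-axis; with |DN| = 13.9, N = (5.1089, -0.32915). DN is perpendicular to NA, so NA runs at 140.90°; with |NA| = 9.9, A = (-2.5740, 5.9145). Then |LA| = |A − L| = 6.4504.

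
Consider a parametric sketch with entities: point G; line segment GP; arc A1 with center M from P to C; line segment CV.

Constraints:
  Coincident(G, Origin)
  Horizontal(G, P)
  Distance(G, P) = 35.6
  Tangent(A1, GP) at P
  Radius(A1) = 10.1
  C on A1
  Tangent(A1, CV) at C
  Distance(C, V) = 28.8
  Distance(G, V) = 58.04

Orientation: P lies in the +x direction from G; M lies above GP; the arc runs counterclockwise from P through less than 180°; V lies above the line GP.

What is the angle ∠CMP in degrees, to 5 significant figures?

96.952°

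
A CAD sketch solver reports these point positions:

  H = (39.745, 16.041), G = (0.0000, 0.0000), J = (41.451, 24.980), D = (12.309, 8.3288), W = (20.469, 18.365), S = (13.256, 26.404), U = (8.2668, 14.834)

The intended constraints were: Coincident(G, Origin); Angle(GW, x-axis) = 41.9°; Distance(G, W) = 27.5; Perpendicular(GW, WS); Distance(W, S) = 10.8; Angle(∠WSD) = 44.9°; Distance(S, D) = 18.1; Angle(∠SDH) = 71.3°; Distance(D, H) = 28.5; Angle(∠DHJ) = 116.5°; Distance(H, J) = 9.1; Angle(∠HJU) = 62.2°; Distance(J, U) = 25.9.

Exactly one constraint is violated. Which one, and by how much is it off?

Distance(J, U) = 25.9 — off by 8.80.

G = (0.00, 0.00) ✓; GW at 41.90° ✓; |GW| = 27.50 ✓; ∠(GW, WS) = 90.00° ✓; |WS| = 10.80 ✓; ∠WSD = 44.90° ✓; |SD| = 18.10 ✓; ∠SDH = 71.30° ✓; |DH| = 28.50 ✓; ∠DHJ = 116.5° ✓; |HJ| = 9.100 ✓; ∠HJU = 62.19° ✓; |JU| = 34.70 ✗.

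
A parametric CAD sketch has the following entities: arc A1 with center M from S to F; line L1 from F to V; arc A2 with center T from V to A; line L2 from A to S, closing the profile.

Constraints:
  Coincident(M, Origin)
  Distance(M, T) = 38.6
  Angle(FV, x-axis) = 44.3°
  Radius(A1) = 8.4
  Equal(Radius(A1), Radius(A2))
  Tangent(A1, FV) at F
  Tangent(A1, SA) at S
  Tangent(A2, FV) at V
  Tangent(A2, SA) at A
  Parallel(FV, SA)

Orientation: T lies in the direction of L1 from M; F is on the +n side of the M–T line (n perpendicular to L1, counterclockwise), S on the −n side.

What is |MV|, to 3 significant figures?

39.5

The slot axis is L1's direction at 44.3°, so u = (cos 44.3°, sin 44.3°) = (0.716, 0.698) and n = (−sin 44.3°, cos 44.3°) = (-0.698, 0.716). M is at the origin and T lies 38.6 along u from M, so T = 38.6·u = (27.6, 27.0). Tangency of A1 to both parallel lines with radius 8.4 puts F and S at M ± 8.4·n: F = (-5.87, 6.01), S = (5.87, -6.01). Equal radii place V and A the same way about T: V = T + 8.4·n = (21.8, 33.0), A = T − 8.4·n = (33.5, 20.9). Then |MV| = |V − M| = 39.5.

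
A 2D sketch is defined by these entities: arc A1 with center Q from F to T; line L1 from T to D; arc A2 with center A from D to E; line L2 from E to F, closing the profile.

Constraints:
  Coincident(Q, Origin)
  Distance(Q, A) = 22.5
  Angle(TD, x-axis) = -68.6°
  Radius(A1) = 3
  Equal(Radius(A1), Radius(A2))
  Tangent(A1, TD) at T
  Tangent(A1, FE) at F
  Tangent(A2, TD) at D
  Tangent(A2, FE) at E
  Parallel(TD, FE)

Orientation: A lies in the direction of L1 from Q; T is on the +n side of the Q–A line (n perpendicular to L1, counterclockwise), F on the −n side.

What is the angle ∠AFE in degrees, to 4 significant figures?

7.595°

The slot axis is L1's direction at -68.6°, so u = (cos -68.6°, sin -68.6°) = (0.3649, -0.9311) and n = (−sin -68.6°, cos -68.6°) = (0.9311, 0.3649). Q is at the origin and A lies 22.5 along u from Q, so A = 22.5·u = (8.210, -20.95). Tangency of A1 to both parallel lines with radius 3.0 puts T and F at Q ± 3.0·n: T = (2.793, 1.095), F = (-2.793, -1.095). Equal radii place D and E the same way about A: D = A + 3.0·n = (11.00, -19.85), E = A − 3.0·n = (5.417, -22.04). Then cos ∠AFE = FA·FE / (|FA||FE|), giving 7.595°.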